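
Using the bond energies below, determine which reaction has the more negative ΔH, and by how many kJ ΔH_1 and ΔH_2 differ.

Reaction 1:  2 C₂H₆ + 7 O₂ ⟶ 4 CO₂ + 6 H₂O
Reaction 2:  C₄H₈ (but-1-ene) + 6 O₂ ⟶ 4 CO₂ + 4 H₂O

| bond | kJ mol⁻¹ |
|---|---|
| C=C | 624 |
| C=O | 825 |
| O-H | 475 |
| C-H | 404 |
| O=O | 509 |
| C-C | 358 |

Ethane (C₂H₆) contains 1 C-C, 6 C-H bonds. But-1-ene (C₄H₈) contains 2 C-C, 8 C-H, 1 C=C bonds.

Reaction 1:
  Bonds broken (reactants):
    C-C: 2 × 358 = 716
    C-H: 12 × 404 = 4848
    O=O: 7 × 509 = 3563
    Σ(broken) = 9127 kJ
  Bonds formed (products):
    C=O: 8 × 825 = 6600
    O-H: 12 × 475 = 5700
    Σ(formed) = 12300 kJ
  ΔH_1 = 9127 − 12300 = −3173 kJ
Reaction 2:
  Bonds broken (reactants):
    C-C: 2 × 358 = 716
    C-H: 8 × 404 = 3232
    C=C: 1 × 624 = 624
    O=O: 6 × 509 = 3054
    Σ(broken) = 7626 kJ
  Bonds formed (products):
    C=O: 8 × 825 = 6600
    O-H: 8 × 475 = 3800
    Σ(formed) = 10400 kJ
  ΔH_2 = 7626 − 10400 = −2774 kJ
ΔH_1 − ΔH_2 = −399 kJ, so reaction 1 has the more negative ΔH; |ΔH_1 − ΔH_2| = 399 kJ.

Reaction 1, by 399 kJ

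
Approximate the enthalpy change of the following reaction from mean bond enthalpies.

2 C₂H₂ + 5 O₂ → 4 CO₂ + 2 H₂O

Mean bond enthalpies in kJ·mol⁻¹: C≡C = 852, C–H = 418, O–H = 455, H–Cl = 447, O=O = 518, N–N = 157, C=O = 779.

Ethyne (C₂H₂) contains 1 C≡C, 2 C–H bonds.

ΔH ≈ −2086 kJ

Bonds broken (reactants):
  C≡C: 2 × 852 = 1704
  C–H: 4 × 418 = 1672
  O=O: 5 × 518 = 2590
  Σ(broken) = 5966 kJ
Bonds formed (products):
  C=O: 8 × 779 = 6232
  O–H: 4 × 455 = 1820
  Σ(formed) = 8052 kJ
ΔH = Σ(broken) − Σ(formed) = 5966 − 8052 = −2086 kJ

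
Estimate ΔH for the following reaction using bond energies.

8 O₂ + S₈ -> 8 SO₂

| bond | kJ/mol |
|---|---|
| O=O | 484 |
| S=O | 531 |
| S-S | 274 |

Bonds broken (reactants):
  O=O: 8 × 484 = 3872
  S-S: 8 × 274 = 2192
  Σ(broken) = 6064 kJ
Bonds formed (products):
  S=O: 16 × 531 = 8496
  Σ(formed) = 8496 kJ
ΔH = Σ(broken) − Σ(formed) = 6064 − 8496 = −2432 kJ

ΔH ≈ −2432 kJ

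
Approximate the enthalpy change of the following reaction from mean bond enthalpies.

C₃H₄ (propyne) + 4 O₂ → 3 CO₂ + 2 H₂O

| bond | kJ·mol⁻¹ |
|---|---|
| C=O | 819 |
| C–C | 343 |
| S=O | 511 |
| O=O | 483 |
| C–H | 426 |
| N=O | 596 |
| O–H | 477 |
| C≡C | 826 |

ΔH ≈ −2017 kJ

Bonds broken (reactants):
  C≡C: 1 × 826 = 826
  C–C: 1 × 343 = 343
  C–H: 4 × 426 = 1704
  O=O: 4 × 483 = 1932
  Σ(broken) = 4805 kJ
Bonds formed (products):
  C=O: 6 × 819 = 4914
  O–H: 4 × 477 = 1908
  Σ(formed) = 6822 kJ
ΔH = Σ(broken) − Σ(formed) = 4805 − 6822 = −2017 kJ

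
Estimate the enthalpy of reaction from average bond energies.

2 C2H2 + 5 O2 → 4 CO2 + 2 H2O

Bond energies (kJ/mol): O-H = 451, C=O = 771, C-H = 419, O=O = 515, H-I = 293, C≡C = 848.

Bonds broken (reactants):
  C≡C: 2 × 848 = 1696
  C-H: 4 × 419 = 1676
  O=O: 5 × 515 = 2575
  Σ(broken) = 5947 kJ
Bonds formed (products):
  C=O: 8 × 771 = 6168
  O-H: 4 × 451 = 1804
  Σ(formed) = 7972 kJ
ΔH = Σ(broken) − Σ(formed) = 5947 − 7972 = −2025 kJ

ΔH ≈ −2025 kJ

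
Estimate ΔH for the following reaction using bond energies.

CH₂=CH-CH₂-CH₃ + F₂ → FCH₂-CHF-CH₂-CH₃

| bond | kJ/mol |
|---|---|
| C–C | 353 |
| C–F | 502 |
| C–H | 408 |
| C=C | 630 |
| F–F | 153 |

Bonds broken (reactants):
  C–C: 2 × 353 = 706
  C–H: 8 × 408 = 3264
  C=C: 1 × 630 = 630
  F–F: 1 × 153 = 153
  Σ(broken) = 4753 kJ
Bonds formed (products):
  C–C: 3 × 353 = 1059
  C–F: 2 × 502 = 1004
  C–H: 8 × 408 = 3264
  Σ(formed) = 5327 kJ
ΔH = Σ(broken) − Σ(formed) = 4753 − 5327 = −574 kJ

ΔH ≈ −574 kJ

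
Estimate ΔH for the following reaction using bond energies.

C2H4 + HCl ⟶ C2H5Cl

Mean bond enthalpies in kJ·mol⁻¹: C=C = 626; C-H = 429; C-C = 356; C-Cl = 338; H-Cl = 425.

ΔH ≈ −72 kJ

Bonds broken (reactants):
  C-H: 4 × 429 = 1716
  C=C: 1 × 626 = 626
  H-Cl: 1 × 425 = 425
  Σ(broken) = 2767 kJ
Bonds formed (products):
  C-C: 1 × 356 = 356
  C-Cl: 1 × 338 = 338
  C-H: 5 × 429 = 2145
  Σ(formed) = 2839 kJ
ΔH = Σ(broken) − Σ(formed) = 2767 − 2839 = −72 kJ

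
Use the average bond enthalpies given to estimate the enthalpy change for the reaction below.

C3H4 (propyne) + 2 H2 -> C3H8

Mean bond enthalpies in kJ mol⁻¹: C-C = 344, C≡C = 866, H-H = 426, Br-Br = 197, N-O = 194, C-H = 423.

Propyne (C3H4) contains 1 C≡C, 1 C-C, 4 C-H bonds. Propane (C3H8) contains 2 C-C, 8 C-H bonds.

Bonds broken (reactants):
  C≡C: 1 × 866 = 866
  C-C: 1 × 344 = 344
  C-H: 4 × 423 = 1692
  H-H: 2 × 426 = 852
  Σ(broken) = 3754 kJ
Bonds formed (products):
  C-C: 2 × 344 = 688
  C-H: 8 × 423 = 3384
  Σ(formed) = 4072 kJ
ΔH = Σ(broken) − Σ(formed) = 3754 − 4072 = −318 kJ

ΔH ≈ −318 kJ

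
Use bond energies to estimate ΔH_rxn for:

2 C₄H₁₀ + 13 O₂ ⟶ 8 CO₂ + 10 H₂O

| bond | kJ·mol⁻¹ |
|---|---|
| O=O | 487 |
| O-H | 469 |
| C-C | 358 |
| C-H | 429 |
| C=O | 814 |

ΔH ≈ −5345 kJ

Bonds broken (reactants):
  C-C: 6 × 358 = 2148
  C-H: 20 × 429 = 8580
  O=O: 13 × 487 = 6331
  Σ(broken) = 17059 kJ
Bonds formed (products):
  C=O: 16 × 814 = 13024
  O-H: 20 × 469 = 9380
  Σ(formed) = 22404 kJ
ΔH = Σ(broken) − Σ(formed) = 17059 − 22404 = −5345 kJ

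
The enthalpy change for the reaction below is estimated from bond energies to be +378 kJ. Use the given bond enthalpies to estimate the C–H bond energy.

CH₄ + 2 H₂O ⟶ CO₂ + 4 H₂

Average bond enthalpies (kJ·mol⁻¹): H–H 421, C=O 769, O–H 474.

Let D be the C–H bond energy.
Σ(broken) = 4×D + 4×474 = 1896 + 4D
Σ(formed) = 2×769 + 4×421 = 3222
ΔH = Σ(broken) − Σ(formed) = (1896 + 4D) − (3222) = −1326 + 4D
Setting this equal to +378 kJ gives 4D = 1704, so D = 426 kJ/mol.

D(C–H) ≈ 426 kJ/mol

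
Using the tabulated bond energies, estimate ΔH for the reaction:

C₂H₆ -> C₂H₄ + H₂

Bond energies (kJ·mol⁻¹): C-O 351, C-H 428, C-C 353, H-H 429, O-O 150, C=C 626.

Bonds broken (reactants):
  C-C: 1 × 353 = 353
  C-H: 6 × 428 = 2568
  Σ(broken) = 2921 kJ
Bonds formed (products):
  C-H: 4 × 428 = 1712
  C=C: 1 × 626 = 626
  H-H: 1 × 429 = 429
  Σ(formed) = 2767 kJ
ΔH = Σ(broken) − Σ(formed) = 2921 − 2767 = +154 kJ

ΔH ≈ +154 kJ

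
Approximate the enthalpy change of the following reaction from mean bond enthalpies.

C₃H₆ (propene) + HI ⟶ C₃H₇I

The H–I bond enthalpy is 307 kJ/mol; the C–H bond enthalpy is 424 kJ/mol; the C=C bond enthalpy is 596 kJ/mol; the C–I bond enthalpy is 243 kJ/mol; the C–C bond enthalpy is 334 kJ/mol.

Bonds broken (reactants):
  C–C: 1 × 334 = 334
  C–H: 6 × 424 = 2544
  C=C: 1 × 596 = 596
  H–I: 1 × 307 = 307
  Σ(broken) = 3781 kJ
Bonds formed (products):
  C–C: 2 × 334 = 668
  C–H: 7 × 424 = 2968
  C–I: 1 × 243 = 243
  Σ(formed) = 3879 kJ
ΔH = Σ(broken) − Σ(formed) = 3781 − 3879 = −98 kJ

ΔH ≈ −98 kJ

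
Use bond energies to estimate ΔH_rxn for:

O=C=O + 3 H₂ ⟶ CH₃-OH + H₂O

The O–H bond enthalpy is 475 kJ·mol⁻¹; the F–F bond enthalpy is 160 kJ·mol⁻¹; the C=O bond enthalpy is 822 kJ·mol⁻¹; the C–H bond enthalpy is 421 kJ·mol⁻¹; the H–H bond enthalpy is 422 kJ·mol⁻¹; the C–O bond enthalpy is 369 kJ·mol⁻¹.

ΔH ≈ −147 kJ

Bonds broken (reactants):
  C=O: 2 × 822 = 1644
  H–H: 3 × 422 = 1266
  Σ(broken) = 2910 kJ
Bonds formed (products):
  C–H: 3 × 421 = 1263
  C–O: 1 × 369 = 369
  O–H: 3 × 475 = 1425
  Σ(formed) = 3057 kJ
ΔH = Σ(broken) − Σ(formed) = 2910 − 3057 = −147 kJ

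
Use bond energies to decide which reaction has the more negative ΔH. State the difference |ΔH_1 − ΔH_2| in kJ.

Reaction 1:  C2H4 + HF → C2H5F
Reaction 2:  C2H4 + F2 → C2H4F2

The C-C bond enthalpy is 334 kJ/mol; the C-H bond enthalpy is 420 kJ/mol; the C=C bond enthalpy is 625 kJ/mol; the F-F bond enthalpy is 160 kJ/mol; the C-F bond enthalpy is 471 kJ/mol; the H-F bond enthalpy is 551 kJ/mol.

Reaction 1:
  Bonds broken (reactants):
    C-H: 4 × 420 = 1680
    C=C: 1 × 625 = 625
    H-F: 1 × 551 = 551
    Σ(broken) = 2856 kJ
  Bonds formed (products):
    C-C: 1 × 334 = 334
    C-F: 1 × 471 = 471
    C-H: 5 × 420 = 2100
    Σ(formed) = 2905 kJ
  ΔH_1 = 2856 − 2905 = −49 kJ
Reaction 2:
  Bonds broken (reactants):
    C-H: 4 × 420 = 1680
    C=C: 1 × 625 = 625
    F-F: 1 × 160 = 160
    Σ(broken) = 2465 kJ
  Bonds formed (products):
    C-C: 1 × 334 = 334
    C-F: 2 × 471 = 942
    C-H: 4 × 420 = 1680
    Σ(formed) = 2956 kJ
  ΔH_2 = 2465 − 2956 = −491 kJ
ΔH_1 − ΔH_2 = +442 kJ, so reaction 2 has the more negative ΔH; |ΔH_1 − ΔH_2| = 442 kJ.

Reaction 2, by 442 kJ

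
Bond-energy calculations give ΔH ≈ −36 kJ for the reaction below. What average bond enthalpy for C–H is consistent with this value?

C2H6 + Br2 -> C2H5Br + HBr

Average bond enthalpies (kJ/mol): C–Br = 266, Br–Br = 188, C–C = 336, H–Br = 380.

D(C–H) ≈ 422 kJ/mol

Let D be the C–H bond energy.
Σ(broken) = 1×188 + 1×336 + 6×D = 524 + 6D
Σ(formed) = 1×266 + 1×336 + 5×D + 1×380 = 982 + 5D
ΔH = Σ(broken) − Σ(formed) = (524 + 6D) − (982 + 5D) = −458 + D
Setting this equal to −36 kJ gives D = 422 kJ/mol.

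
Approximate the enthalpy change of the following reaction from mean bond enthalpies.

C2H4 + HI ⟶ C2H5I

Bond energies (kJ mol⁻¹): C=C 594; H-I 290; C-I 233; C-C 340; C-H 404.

ΔH ≈ −93 kJ

Bonds broken (reactants):
  C-H: 4 × 404 = 1616
  C=C: 1 × 594 = 594
  H-I: 1 × 290 = 290
  Σ(broken) = 2500 kJ
Bonds formed (products):
  C-C: 1 × 340 = 340
  C-H: 5 × 404 = 2020
  C-I: 1 × 233 = 233
  Σ(formed) = 2593 kJ
ΔH = Σ(broken) − Σ(formed) = 2500 − 2593 = −93 kJ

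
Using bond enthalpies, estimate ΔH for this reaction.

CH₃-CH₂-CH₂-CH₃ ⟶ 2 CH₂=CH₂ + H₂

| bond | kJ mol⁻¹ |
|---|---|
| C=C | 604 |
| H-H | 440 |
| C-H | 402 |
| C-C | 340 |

ΔH ≈ +176 kJ

Bonds broken (reactants):
  C-C: 3 × 340 = 1020
  C-H: 10 × 402 = 4020
  Σ(broken) = 5040 kJ
Bonds formed (products):
  C-H: 8 × 402 = 3216
  C=C: 2 × 604 = 1208
  H-H: 1 × 440 = 440
  Σ(formed) = 4864 kJ
ΔH = Σ(broken) − Σ(formed) = 5040 − 4864 = +176 kJ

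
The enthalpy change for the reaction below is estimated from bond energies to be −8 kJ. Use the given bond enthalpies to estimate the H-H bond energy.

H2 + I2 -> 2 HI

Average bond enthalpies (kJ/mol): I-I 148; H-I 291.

Let D be the H-H bond energy.
Σ(broken) = 1×D + 1×148 = 148 + D
Σ(formed) = 2×291 = 582
ΔH = Σ(broken) − Σ(formed) = (148 + D) − (582) = −434 + D
Setting this equal to −8 kJ gives D = 426 kJ/mol.

D(H-H) ≈ 426 kJ/mol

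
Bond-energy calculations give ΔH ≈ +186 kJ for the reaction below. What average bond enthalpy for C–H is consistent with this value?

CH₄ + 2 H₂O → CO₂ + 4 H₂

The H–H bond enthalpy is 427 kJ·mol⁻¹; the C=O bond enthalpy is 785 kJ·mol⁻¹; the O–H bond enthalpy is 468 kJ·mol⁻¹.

Let D be the C–H bond energy.
Σ(broken) = 4×D + 4×468 = 1872 + 4D
Σ(formed) = 2×785 + 4×427 = 3278
ΔH = Σ(broken) − Σ(formed) = (1872 + 4D) − (3278) = −1406 + 4D
Setting this equal to +186 kJ gives 4D = 1592, so D = 398 kJ/mol.

D(C–H) ≈ 398 kJ/mol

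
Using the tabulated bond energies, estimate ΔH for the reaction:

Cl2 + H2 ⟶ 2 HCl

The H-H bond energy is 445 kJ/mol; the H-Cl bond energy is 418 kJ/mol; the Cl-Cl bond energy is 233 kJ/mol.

Bonds broken (reactants):
  Cl-Cl: 1 × 233 = 233
  H-H: 1 × 445 = 445
  Σ(broken) = 678 kJ
Bonds formed (products):
  H-Cl: 2 × 418 = 836
  Σ(formed) = 836 kJ
ΔH = Σ(broken) − Σ(formed) = 678 − 836 = −158 kJ

ΔH ≈ −158 kJ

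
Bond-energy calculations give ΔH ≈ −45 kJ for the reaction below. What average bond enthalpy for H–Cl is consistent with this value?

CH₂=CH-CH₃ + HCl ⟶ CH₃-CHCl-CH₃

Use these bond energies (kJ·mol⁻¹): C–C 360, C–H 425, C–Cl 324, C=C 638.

D(H–Cl) ≈ 426 kJ/mol

Let D be the H–Cl bond energy.
Σ(broken) = 1×360 + 6×425 + 1×638 + 1×D = 3548 + D
Σ(formed) = 2×360 + 1×324 + 7×425 = 4019
ΔH = Σ(broken) − Σ(formed) = (3548 + D) − (4019) = −471 + D
Setting this equal to −45 kJ gives D = 426 kJ/mol.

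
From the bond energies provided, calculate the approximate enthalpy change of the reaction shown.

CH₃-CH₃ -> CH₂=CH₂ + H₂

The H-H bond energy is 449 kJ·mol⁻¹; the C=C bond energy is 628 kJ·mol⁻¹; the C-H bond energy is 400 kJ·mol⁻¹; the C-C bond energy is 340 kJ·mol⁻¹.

Bonds broken (reactants):
  C-C: 1 × 340 = 340
  C-H: 6 × 400 = 2400
  Σ(broken) = 2740 kJ
Bonds formed (products):
  C-H: 4 × 400 = 1600
  C=C: 1 × 628 = 628
  H-H: 1 × 449 = 449
  Σ(formed) = 2677 kJ
ΔH = Σ(broken) − Σ(formed) = 2740 − 2677 = +63 kJ

ΔH ≈ +63 kJ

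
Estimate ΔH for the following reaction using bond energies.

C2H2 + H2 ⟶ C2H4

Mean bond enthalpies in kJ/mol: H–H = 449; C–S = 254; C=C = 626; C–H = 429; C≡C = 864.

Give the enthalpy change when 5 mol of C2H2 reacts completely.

Bonds broken (reactants):
  C≡C: 1 × 864 = 864
  C–H: 2 × 429 = 858
  H–H: 1 × 449 = 449
  Σ(broken) = 2171 kJ
Bonds formed (products):
  C–H: 4 × 429 = 1716
  C=C: 1 × 626 = 626
  Σ(formed) = 2342 kJ
ΔH = Σ(broken) − Σ(formed) = 2171 − 2342 = −171 kJ
For 5× the reaction as written: 5 × (−171) = −855 kJ

ΔH = −855 kJ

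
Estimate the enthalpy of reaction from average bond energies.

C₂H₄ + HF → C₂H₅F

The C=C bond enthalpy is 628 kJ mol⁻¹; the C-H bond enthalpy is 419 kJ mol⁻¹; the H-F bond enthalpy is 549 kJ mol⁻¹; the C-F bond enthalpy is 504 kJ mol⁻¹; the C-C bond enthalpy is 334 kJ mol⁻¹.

ΔH ≈ −80 kJ

Bonds broken (reactants):
  C-H: 4 × 419 = 1676
  C=C: 1 × 628 = 628
  H-F: 1 × 549 = 549
  Σ(broken) = 2853 kJ
Bonds formed (products):
  C-C: 1 × 334 = 334
  C-F: 1 × 504 = 504
  C-H: 5 × 419 = 2095
  Σ(formed) = 2933 kJ
ΔH = Σ(broken) − Σ(formed) = 2853 − 2933 = −80 kJ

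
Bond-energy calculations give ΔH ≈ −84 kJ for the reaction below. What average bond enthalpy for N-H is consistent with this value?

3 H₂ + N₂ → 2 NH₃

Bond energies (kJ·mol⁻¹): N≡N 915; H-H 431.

Let D be the N-H bond energy.
Σ(broken) = 3×431 + 1×915 = 2208
Σ(formed) = 6×D = 6D
ΔH = Σ(broken) − Σ(formed) = (2208) − (6D) = +2208 − 6D
Setting this equal to −84 kJ gives 6D = 2292, so D = 382 kJ/mol.

D(N-H) ≈ 382 kJ/mol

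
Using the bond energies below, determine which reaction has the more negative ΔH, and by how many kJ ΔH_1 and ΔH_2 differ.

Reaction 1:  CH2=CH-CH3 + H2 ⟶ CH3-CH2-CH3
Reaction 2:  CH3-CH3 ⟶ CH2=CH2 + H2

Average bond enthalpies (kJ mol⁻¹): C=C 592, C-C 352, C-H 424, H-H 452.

Reaction 1:
  Bonds broken (reactants):
    C-C: 1 × 352 = 352
    C-H: 6 × 424 = 2544
    C=C: 1 × 592 = 592
    H-H: 1 × 452 = 452
    Σ(broken) = 3940 kJ
  Bonds formed (products):
    C-C: 2 × 352 = 704
    C-H: 8 × 424 = 3392
    Σ(formed) = 4096 kJ
  ΔH_1 = 3940 − 4096 = −156 kJ
Reaction 2:
  Bonds broken (reactants):
    C-C: 1 × 352 = 352
    C-H: 6 × 424 = 2544
    Σ(broken) = 2896 kJ
  Bonds formed (products):
    C-H: 4 × 424 = 1696
    C=C: 1 × 592 = 592
    H-H: 1 × 452 = 452
    Σ(formed) = 2740 kJ
  ΔH_2 = 2896 − 2740 = +156 kJ
ΔH_1 − ΔH_2 = −312 kJ, so reaction 1 has the more negative ΔH; |ΔH_1 − ΔH_2| = 312 kJ.

Reaction 1, by 312 kJ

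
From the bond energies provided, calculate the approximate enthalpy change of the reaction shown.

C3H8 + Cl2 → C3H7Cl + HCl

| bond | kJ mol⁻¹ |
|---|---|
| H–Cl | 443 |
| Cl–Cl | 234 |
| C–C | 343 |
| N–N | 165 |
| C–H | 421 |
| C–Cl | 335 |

ΔH ≈ −123 kJ

Bonds broken (reactants):
  C–C: 2 × 343 = 686
  C–H: 8 × 421 = 3368
  Cl–Cl: 1 × 234 = 234
  Σ(broken) = 4288 kJ
Bonds formed (products):
  C–C: 2 × 343 = 686
  C–Cl: 1 × 335 = 335
  C–H: 7 × 421 = 2947
  H–Cl: 1 × 443 = 443
  Σ(formed) = 4411 kJ
ΔH = Σ(broken) − Σ(formed) = 4288 − 4411 = −123 kJ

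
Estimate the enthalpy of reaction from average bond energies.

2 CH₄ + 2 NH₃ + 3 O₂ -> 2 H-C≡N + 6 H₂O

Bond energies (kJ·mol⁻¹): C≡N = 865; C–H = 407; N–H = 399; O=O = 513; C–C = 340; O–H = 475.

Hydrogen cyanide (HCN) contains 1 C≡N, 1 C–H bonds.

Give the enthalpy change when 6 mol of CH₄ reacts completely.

Bonds broken (reactants):
  C–H: 8 × 407 = 3256
  N–H: 6 × 399 = 2394
  O=O: 3 × 513 = 1539
  Σ(broken) = 7189 kJ
Bonds formed (products):
  C≡N: 2 × 865 = 1730
  C–H: 2 × 407 = 814
  O–H: 12 × 475 = 5700
  Σ(formed) = 8244 kJ
ΔH = Σ(broken) − Σ(formed) = 7189 − 8244 = −1055 kJ
For 3× the reaction as written: 3 × (−1055) = −3165 kJ

ΔH = −3165 kJ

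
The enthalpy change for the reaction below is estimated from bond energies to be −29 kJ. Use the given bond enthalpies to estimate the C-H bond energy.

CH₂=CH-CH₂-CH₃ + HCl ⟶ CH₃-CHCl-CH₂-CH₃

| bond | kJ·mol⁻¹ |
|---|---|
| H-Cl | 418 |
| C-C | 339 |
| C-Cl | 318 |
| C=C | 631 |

Let D be the C-H bond energy.
Σ(broken) = 2×339 + 8×D + 1×631 + 1×418 = 1727 + 8D
Σ(formed) = 3×339 + 1×318 + 9×D = 1335 + 9D
ΔH = Σ(broken) − Σ(formed) = (1727 + 8D) − (1335 + 9D) = +392 − D
Setting this equal to −29 kJ gives D = 421 kJ/mol.

D(C-H) ≈ 421 kJ/mol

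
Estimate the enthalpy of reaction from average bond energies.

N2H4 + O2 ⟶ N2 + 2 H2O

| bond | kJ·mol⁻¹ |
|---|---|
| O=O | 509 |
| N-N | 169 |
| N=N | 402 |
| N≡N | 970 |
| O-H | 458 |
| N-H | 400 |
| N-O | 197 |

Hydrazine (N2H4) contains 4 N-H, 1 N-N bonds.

ΔH ≈ −524 kJ

Bonds broken (reactants):
  N-H: 4 × 400 = 1600
  N-N: 1 × 169 = 169
  O=O: 1 × 509 = 509
  Σ(broken) = 2278 kJ
Bonds formed (products):
  N≡N: 1 × 970 = 970
  O-H: 4 × 458 = 1832
  Σ(formed) = 2802 kJ
ΔH = Σ(broken) − Σ(formed) = 2278 − 2802 = −524 kJ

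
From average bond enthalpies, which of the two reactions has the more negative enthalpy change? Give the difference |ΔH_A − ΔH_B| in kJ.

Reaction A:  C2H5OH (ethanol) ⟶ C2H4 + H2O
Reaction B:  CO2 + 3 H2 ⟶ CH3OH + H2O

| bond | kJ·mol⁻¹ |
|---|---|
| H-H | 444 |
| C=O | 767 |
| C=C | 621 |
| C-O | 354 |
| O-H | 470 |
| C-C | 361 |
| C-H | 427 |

Reaction A:
  Bonds broken (reactants):
    C-C: 1 × 361 = 361
    C-H: 5 × 427 = 2135
    C-O: 1 × 354 = 354
    O-H: 1 × 470 = 470
    Σ(broken) = 3320 kJ
  Bonds formed (products):
    C-H: 4 × 427 = 1708
    C=C: 1 × 621 = 621
    O-H: 2 × 470 = 940
    Σ(formed) = 3269 kJ
  ΔH_A = 3320 − 3269 = +51 kJ
Reaction B:
  Bonds broken (reactants):
    C=O: 2 × 767 = 1534
    H-H: 3 × 444 = 1332
    Σ(broken) = 2866 kJ
  Bonds formed (products):
    C-H: 3 × 427 = 1281
    C-O: 1 × 354 = 354
    O-H: 3 × 470 = 1410
    Σ(formed) = 3045 kJ
  ΔH_B = 2866 − 3045 = −179 kJ
ΔH_A − ΔH_B = +230 kJ, so reaction B has the more negative ΔH; |ΔH_A − ΔH_B| = 230 kJ.

Reaction B, by 230 kJ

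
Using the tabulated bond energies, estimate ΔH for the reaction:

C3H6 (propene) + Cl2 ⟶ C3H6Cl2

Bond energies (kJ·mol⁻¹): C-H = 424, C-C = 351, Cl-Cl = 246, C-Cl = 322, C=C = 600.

ΔH ≈ −149 kJ

Bonds broken (reactants):
  C-C: 1 × 351 = 351
  C-H: 6 × 424 = 2544
  C=C: 1 × 600 = 600
  Cl-Cl: 1 × 246 = 246
  Σ(broken) = 3741 kJ
Bonds formed (products):
  C-C: 2 × 351 = 702
  C-Cl: 2 × 322 = 644
  C-H: 6 × 424 = 2544
  Σ(formed) = 3890 kJ
ΔH = Σ(broken) − Σ(formed) = 3741 − 3890 = −149 kJ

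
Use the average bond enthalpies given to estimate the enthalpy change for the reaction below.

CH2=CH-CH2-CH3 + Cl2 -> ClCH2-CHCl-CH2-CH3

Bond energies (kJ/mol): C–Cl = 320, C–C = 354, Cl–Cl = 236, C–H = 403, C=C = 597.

Bonds broken (reactants):
  C–C: 2 × 354 = 708
  C–H: 8 × 403 = 3224
  C=C: 1 × 597 = 597
  Cl–Cl: 1 × 236 = 236
  Σ(broken) = 4765 kJ
Bonds formed (products):
  C–C: 3 × 354 = 1062
  C–Cl: 2 × 320 = 640
  C–H: 8 × 403 = 3224
  Σ(formed) = 4926 kJ
ΔH = Σ(broken) − Σ(formed) = 4765 − 4926 = −161 kJ

ΔH ≈ −161 kJ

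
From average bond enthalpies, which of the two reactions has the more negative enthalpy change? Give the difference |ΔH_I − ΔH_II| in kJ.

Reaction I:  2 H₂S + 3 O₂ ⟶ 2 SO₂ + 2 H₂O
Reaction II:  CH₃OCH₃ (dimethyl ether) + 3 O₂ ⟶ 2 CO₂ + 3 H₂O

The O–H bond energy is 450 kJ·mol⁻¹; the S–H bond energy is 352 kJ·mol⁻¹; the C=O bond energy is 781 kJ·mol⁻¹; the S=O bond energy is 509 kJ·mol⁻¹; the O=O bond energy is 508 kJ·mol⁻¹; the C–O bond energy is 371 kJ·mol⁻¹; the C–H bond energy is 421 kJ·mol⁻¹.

Reaction I:
  Bonds broken (reactants):
    O=O: 3 × 508 = 1524
    S–H: 4 × 352 = 1408
    Σ(broken) = 2932 kJ
  Bonds formed (products):
    O–H: 4 × 450 = 1800
    S=O: 4 × 509 = 2036
    Σ(formed) = 3836 kJ
  ΔH_I = 2932 − 3836 = −904 kJ
Reaction II:
  Bonds broken (reactants):
    C–H: 6 × 421 = 2526
    C–O: 2 × 371 = 742
    O=O: 3 × 508 = 1524
    Σ(broken) = 4792 kJ
  Bonds formed (products):
    C=O: 4 × 781 = 3124
    O–H: 6 × 450 = 2700
    Σ(formed) = 5824 kJ
  ΔH_II = 4792 − 5824 = −1032 kJ
ΔH_I − ΔH_II = +128 kJ, so reaction II has the more negative ΔH; |ΔH_I − ΔH_II| = 128 kJ.

Reaction II, by 128 kJ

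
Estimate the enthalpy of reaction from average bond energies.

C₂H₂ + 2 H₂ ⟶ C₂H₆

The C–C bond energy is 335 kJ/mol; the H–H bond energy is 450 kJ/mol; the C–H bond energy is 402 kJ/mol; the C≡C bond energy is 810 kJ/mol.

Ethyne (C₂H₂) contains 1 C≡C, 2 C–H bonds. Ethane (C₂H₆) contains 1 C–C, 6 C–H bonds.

ΔH ≈ −233 kJ

Bonds broken (reactants):
  C≡C: 1 × 810 = 810
  C–H: 2 × 402 = 804
  H–H: 2 × 450 = 900
  Σ(broken) = 2514 kJ
Bonds formed (products):
  C–C: 1 × 335 = 335
  C–H: 6 × 402 = 2412
  Σ(formed) = 2747 kJ
ΔH = Σ(broken) − Σ(formed) = 2514 − 2747 = −233 kJ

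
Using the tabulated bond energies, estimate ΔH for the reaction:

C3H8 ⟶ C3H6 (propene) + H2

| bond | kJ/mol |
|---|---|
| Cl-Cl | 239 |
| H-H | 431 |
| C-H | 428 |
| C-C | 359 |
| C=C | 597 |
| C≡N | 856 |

Bonds broken (reactants):
  C-C: 2 × 359 = 718
  C-H: 8 × 428 = 3424
  Σ(broken) = 4142 kJ
Bonds formed (products):
  C-C: 1 × 359 = 359
  C-H: 6 × 428 = 2568
  C=C: 1 × 597 = 597
  H-H: 1 × 431 = 431
  Σ(formed) = 3955 kJ
ΔH = Σ(broken) − Σ(formed) = 4142 − 3955 = +187 kJ

ΔH ≈ +187 kJ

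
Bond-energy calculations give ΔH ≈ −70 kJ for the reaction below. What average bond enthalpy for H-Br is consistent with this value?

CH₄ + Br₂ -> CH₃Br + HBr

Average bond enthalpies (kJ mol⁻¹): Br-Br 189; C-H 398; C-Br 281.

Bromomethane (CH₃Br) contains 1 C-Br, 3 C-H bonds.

Let D be the H-Br bond energy.
Σ(broken) = 1×189 + 4×398 = 1781
Σ(formed) = 1×281 + 3×398 + 1×D = 1475 + D
ΔH = Σ(broken) − Σ(formed) = (1781) − (1475 + D) = +306 − D
Setting this equal to −70 kJ gives D = 376 kJ/mol.

D(H-Br) ≈ 376 kJ/mol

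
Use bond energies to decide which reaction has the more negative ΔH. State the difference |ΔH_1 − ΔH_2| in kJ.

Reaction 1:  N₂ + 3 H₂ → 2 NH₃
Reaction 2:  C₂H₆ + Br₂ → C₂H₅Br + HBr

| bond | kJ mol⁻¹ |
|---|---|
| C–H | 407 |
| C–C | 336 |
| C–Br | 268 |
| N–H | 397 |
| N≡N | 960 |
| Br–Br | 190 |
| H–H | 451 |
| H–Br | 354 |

Reaction 1, by 44 kJ

Reaction 1:
  Bonds broken (reactants):
    H–H: 3 × 451 = 1353
    N≡N: 1 × 960 = 960
    Σ(broken) = 2313 kJ
  Bonds formed (products):
    N–H: 6 × 397 = 2382
    Σ(formed) = 2382 kJ
  ΔH_1 = 2313 − 2382 = −69 kJ
Reaction 2:
  Bonds broken (reactants):
    Br–Br: 1 × 190 = 190
    C–C: 1 × 336 = 336
    C–H: 6 × 407 = 2442
    Σ(broken) = 2968 kJ
  Bonds formed (products):
    C–Br: 1 × 268 = 268
    C–C: 1 × 336 = 336
    C–H: 5 × 407 = 2035
    H–Br: 1 × 354 = 354
    Σ(formed) = 2993 kJ
  ΔH_2 = 2968 − 2993 = −25 kJ
ΔH_1 − ΔH_2 = −44 kJ, so reaction 1 has the more negative ΔH; |ΔH_1 − ΔH_2| = 44 kJ.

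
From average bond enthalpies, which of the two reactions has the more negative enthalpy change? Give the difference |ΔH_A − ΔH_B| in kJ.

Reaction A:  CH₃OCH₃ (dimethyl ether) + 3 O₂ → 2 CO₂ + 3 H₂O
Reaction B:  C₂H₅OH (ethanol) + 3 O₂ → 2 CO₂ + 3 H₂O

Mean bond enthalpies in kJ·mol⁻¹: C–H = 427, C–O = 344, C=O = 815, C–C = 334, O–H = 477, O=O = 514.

Reaction A:
  Bonds broken (reactants):
    C–H: 6 × 427 = 2562
    C–O: 2 × 344 = 688
    O=O: 3 × 514 = 1542
    Σ(broken) = 4792 kJ
  Bonds formed (products):
    C=O: 4 × 815 = 3260
    O–H: 6 × 477 = 2862
    Σ(formed) = 6122 kJ
  ΔH_A = 4792 − 6122 = −1330 kJ
Reaction B:
  Bonds broken (reactants):
    C–C: 1 × 334 = 334
    C–H: 5 × 427 = 2135
    C–O: 1 × 344 = 344
    O–H: 1 × 477 = 477
    O=O: 3 × 514 = 1542
    Σ(broken) = 4832 kJ
  Bonds formed (products):
    C=O: 4 × 815 = 3260
    O–H: 6 × 477 = 2862
    Σ(formed) = 6122 kJ
  ΔH_B = 4832 − 6122 = −1290 kJ
ΔH_A − ΔH_B = −40 kJ, so reaction A has the more negative ΔH; |ΔH_A − ΔH_B| = 40 kJ.

Reaction A, by 40 kJ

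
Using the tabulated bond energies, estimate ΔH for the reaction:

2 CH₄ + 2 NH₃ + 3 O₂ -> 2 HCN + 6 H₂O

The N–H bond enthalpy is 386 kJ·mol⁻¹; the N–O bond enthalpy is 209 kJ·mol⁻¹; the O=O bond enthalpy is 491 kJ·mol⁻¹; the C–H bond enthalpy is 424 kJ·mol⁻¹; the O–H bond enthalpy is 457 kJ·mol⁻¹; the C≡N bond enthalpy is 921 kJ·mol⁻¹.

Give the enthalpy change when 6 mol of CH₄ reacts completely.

Bonds broken (reactants):
  C–H: 8 × 424 = 3392
  N–H: 6 × 386 = 2316
  O=O: 3 × 491 = 1473
  Σ(broken) = 7181 kJ
Bonds formed (products):
  C≡N: 2 × 921 = 1842
  C–H: 2 × 424 = 848
  O–H: 12 × 457 = 5484
  Σ(formed) = 8174 kJ
ΔH = Σ(broken) − Σ(formed) = 7181 − 8174 = −993 kJ
For 3× the reaction as written: 3 × (−993) = −2979 kJ

ΔH = −2979 kJ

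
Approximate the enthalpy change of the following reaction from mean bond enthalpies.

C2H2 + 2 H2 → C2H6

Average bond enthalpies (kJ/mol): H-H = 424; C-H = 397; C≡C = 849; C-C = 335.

Bonds broken (reactants):
  C≡C: 1 × 849 = 849
  C-H: 2 × 397 = 794
  H-H: 2 × 424 = 848
  Σ(broken) = 2491 kJ
Bonds formed (products):
  C-C: 1 × 335 = 335
  C-H: 6 × 397 = 2382
  Σ(formed) = 2717 kJ
ΔH = Σ(broken) − Σ(formed) = 2491 − 2717 = −226 kJ

ΔH ≈ −226 kJ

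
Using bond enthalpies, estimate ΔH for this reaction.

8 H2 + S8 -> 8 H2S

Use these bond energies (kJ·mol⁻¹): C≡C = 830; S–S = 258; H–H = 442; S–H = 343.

ΔH ≈ +112 kJ

Bonds broken (reactants):
  H–H: 8 × 442 = 3536
  S–S: 8 × 258 = 2064
  Σ(broken) = 5600 kJ
Bonds formed (products):
  S–H: 16 × 343 = 5488
  Σ(formed) = 5488 kJ
ΔH = Σ(broken) − Σ(formed) = 5600 − 5488 = +112 kJ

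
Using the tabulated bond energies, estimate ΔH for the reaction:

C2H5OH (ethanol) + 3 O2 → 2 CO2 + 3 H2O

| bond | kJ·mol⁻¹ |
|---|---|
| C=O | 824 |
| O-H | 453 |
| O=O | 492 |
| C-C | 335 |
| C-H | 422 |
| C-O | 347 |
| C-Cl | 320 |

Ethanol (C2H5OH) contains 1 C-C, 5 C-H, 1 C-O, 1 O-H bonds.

Bonds broken (reactants):
  C-C: 1 × 335 = 335
  C-H: 5 × 422 = 2110
  C-O: 1 × 347 = 347
  O-H: 1 × 453 = 453
  O=O: 3 × 492 = 1476
  Σ(broken) = 4721 kJ
Bonds formed (products):
  C=O: 4 × 824 = 3296
  O-H: 6 × 453 = 2718
  Σ(formed) = 6014 kJ
ΔH = Σ(broken) − Σ(formed) = 4721 − 6014 = −1293 kJ

ΔH ≈ −1293 kJ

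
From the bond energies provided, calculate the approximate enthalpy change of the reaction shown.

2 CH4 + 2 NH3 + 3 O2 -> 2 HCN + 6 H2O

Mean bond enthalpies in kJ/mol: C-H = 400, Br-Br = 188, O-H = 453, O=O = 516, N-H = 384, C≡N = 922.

Bonds broken (reactants):
  C-H: 8 × 400 = 3200
  N-H: 6 × 384 = 2304
  O=O: 3 × 516 = 1548
  Σ(broken) = 7052 kJ
Bonds formed (products):
  C≡N: 2 × 922 = 1844
  C-H: 2 × 400 = 800
  O-H: 12 × 453 = 5436
  Σ(formed) = 8080 kJ
ΔH = Σ(broken) − Σ(formed) = 7052 − 8080 = −1028 kJ

ΔH ≈ −1028 kJ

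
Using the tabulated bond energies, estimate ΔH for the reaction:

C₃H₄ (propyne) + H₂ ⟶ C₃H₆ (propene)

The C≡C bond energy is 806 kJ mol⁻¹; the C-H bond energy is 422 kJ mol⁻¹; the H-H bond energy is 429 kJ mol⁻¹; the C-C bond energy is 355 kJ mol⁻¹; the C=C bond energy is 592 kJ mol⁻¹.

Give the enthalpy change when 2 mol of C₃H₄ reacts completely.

ΔH = −402 kJ

Bonds broken (reactants):
  C≡C: 1 × 806 = 806
  C-C: 1 × 355 = 355
  C-H: 4 × 422 = 1688
  H-H: 1 × 429 = 429
  Σ(broken) = 3278 kJ
Bonds formed (products):
  C-C: 1 × 355 = 355
  C-H: 6 × 422 = 2532
  C=C: 1 × 592 = 592
  Σ(formed) = 3479 kJ
ΔH = Σ(broken) − Σ(formed) = 3278 − 3479 = −201 kJ
For 2× the reaction as written: 2 × (−201) = −402 kJ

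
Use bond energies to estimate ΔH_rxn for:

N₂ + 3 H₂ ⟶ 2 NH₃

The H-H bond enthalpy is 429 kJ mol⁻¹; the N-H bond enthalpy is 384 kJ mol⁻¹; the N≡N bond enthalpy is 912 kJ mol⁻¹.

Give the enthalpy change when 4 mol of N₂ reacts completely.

Bonds broken (reactants):
  H-H: 3 × 429 = 1287
  N≡N: 1 × 912 = 912
  Σ(broken) = 2199 kJ
Bonds formed (products):
  N-H: 6 × 384 = 2304
  Σ(formed) = 2304 kJ
ΔH = Σ(broken) − Σ(formed) = 2199 − 2304 = −105 kJ
For 4× the reaction as written: 4 × (−105) = −420 kJ

ΔH = −420 kJ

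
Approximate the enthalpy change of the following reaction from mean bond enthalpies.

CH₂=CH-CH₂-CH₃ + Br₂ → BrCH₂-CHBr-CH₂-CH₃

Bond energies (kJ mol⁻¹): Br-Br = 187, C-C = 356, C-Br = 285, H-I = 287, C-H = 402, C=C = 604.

ΔH ≈ −135 kJ

Bonds broken (reactants):
  Br-Br: 1 × 187 = 187
  C-C: 2 × 356 = 712
  C-H: 8 × 402 = 3216
  C=C: 1 × 604 = 604
  Σ(broken) = 4719 kJ
Bonds formed (products):
  C-Br: 2 × 285 = 570
  C-C: 3 × 356 = 1068
  C-H: 8 × 402 = 3216
  Σ(formed) = 4854 kJ
ΔH = Σ(broken) − Σ(formed) = 4719 − 4854 = −135 kJ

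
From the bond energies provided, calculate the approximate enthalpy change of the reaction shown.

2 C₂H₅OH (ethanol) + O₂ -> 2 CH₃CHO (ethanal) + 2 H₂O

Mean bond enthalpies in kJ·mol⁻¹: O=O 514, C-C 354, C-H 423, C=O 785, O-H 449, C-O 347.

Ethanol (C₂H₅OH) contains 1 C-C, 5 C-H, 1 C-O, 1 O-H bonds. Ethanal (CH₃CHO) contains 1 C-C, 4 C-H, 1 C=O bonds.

ΔH ≈ −414 kJ

Bonds broken (reactants):
  C-C: 2 × 354 = 708
  C-H: 10 × 423 = 4230
  C-O: 2 × 347 = 694
  O-H: 2 × 449 = 898
  O=O: 1 × 514 = 514
  Σ(broken) = 7044 kJ
Bonds formed (products):
  C-C: 2 × 354 = 708
  C-H: 8 × 423 = 3384
  C=O: 2 × 785 = 1570
  O-H: 4 × 449 = 1796
  Σ(formed) = 7458 kJ
ΔH = Σ(broken) − Σ(formed) = 7044 − 7458 = −414 kJ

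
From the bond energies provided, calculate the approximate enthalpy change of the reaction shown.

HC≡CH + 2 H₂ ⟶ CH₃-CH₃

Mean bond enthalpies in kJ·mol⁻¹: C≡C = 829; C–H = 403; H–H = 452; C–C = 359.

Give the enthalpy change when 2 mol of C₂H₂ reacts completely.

ΔH = −476 kJ

Bonds broken (reactants):
  C≡C: 1 × 829 = 829
  C–H: 2 × 403 = 806
  H–H: 2 × 452 = 904
  Σ(broken) = 2539 kJ
Bonds formed (products):
  C–C: 1 × 359 = 359
  C–H: 6 × 403 = 2418
  Σ(formed) = 2777 kJ
ΔH = Σ(broken) − Σ(formed) = 2539 − 2777 = −238 kJ
For 2× the reaction as written: 2 × (−238) = −476 kJ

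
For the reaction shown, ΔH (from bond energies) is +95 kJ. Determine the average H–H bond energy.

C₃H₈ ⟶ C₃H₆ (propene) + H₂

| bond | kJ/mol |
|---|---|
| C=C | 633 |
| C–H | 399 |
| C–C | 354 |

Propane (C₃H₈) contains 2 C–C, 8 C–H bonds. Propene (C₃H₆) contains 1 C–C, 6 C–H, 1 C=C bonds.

D(H–H) ≈ 424 kJ/mol

Let D be the H–H bond energy.
Σ(broken) = 2×354 + 8×399 = 3900
Σ(formed) = 1×354 + 6×399 + 1×633 + 1×D = 3381 + D
ΔH = Σ(broken) − Σ(formed) = (3900) − (3381 + D) = +519 − D
Setting this equal to +95 kJ gives D = 424 kJ/mol.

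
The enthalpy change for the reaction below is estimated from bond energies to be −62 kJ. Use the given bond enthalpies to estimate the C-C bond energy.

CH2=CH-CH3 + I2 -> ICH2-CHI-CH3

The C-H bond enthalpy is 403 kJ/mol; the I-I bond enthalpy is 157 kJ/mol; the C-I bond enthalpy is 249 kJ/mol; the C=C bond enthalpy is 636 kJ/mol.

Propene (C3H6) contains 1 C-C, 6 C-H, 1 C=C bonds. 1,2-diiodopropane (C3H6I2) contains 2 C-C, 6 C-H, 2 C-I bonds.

D(C-C) ≈ 357 kJ/mol

Let D be the C-C bond energy.
Σ(broken) = 1×D + 6×403 + 1×636 + 1×157 = 3211 + D
Σ(formed) = 2×D + 6×403 + 2×249 = 2916 + 2D
ΔH = Σ(broken) − Σ(formed) = (3211 + D) − (2916 + 2D) = +295 − D
Setting this equal to −62 kJ gives D = 357 kJ/mol.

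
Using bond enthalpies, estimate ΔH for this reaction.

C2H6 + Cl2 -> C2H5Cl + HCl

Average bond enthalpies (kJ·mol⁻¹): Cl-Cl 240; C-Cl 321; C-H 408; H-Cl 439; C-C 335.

Bonds broken (reactants):
  C-C: 1 × 335 = 335
  C-H: 6 × 408 = 2448
  Cl-Cl: 1 × 240 = 240
  Σ(broken) = 3023 kJ
Bonds formed (products):
  C-C: 1 × 335 = 335
  C-Cl: 1 × 321 = 321
  C-H: 5 × 408 = 2040
  H-Cl: 1 × 439 = 439
  Σ(formed) = 3135 kJ
ΔH = Σ(broken) − Σ(formed) = 3023 − 3135 = −112 kJ

ΔH ≈ −112 kJ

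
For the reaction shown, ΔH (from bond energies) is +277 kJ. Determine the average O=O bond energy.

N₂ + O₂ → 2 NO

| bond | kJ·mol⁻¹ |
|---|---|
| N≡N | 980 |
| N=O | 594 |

D(O=O) ≈ 485 kJ/mol

Let D be the O=O bond energy.
Σ(broken) = 1×980 + 1×D = 980 + D
Σ(formed) = 2×594 = 1188
ΔH = Σ(broken) − Σ(formed) = (980 + D) − (1188) = −208 + D
Setting this equal to +277 kJ gives D = 485 kJ/mol.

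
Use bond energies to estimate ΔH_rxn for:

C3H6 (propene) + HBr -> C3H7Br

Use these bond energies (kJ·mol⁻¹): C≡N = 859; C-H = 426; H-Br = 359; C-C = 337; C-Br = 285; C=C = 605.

ΔH ≈ −84 kJ

Bonds broken (reactants):
  C-C: 1 × 337 = 337
  C-H: 6 × 426 = 2556
  C=C: 1 × 605 = 605
  H-Br: 1 × 359 = 359
  Σ(broken) = 3857 kJ
Bonds formed (products):
  C-Br: 1 × 285 = 285
  C-C: 2 × 337 = 674
  C-H: 7 × 426 = 2982
  Σ(formed) = 3941 kJ
ΔH = Σ(broken) − Σ(formed) = 3857 − 3941 = −84 kJ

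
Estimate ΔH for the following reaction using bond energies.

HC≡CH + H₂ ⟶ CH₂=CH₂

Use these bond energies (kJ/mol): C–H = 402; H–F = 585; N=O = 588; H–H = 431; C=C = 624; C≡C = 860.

ΔH ≈ −137 kJ

Bonds broken (reactants):
  C≡C: 1 × 860 = 860
  C–H: 2 × 402 = 804
  H–H: 1 × 431 = 431
  Σ(broken) = 2095 kJ
Bonds formed (products):
  C–H: 4 × 402 = 1608
  C=C: 1 × 624 = 624
  Σ(formed) = 2232 kJ
ΔH = Σ(broken) − Σ(formed) = 2095 − 2232 = −137 kJ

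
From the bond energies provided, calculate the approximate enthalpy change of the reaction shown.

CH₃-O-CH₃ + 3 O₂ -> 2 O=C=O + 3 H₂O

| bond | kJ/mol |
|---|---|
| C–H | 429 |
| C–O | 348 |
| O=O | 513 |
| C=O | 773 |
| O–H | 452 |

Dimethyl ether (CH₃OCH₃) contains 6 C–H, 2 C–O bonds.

ΔH ≈ −995 kJ

Bonds broken (reactants):
  C–H: 6 × 429 = 2574
  C–O: 2 × 348 = 696
  O=O: 3 × 513 = 1539
  Σ(broken) = 4809 kJ
Bonds formed (products):
  C=O: 4 × 773 = 3092
  O–H: 6 × 452 = 2712
  Σ(formed) = 5804 kJ
ΔH = Σ(broken) − Σ(formed) = 4809 − 5804 = −995 kJ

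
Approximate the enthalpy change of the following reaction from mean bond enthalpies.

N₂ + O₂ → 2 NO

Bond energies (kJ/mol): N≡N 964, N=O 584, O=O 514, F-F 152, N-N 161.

ΔH ≈ +310 kJ

Bonds broken (reactants):
  N≡N: 1 × 964 = 964
  O=O: 1 × 514 = 514
  Σ(broken) = 1478 kJ
Bonds formed (products):
  N=O: 2 × 584 = 1168
  Σ(formed) = 1168 kJ
ΔH = Σ(broken) − Σ(formed) = 1478 − 1168 = +310 kJ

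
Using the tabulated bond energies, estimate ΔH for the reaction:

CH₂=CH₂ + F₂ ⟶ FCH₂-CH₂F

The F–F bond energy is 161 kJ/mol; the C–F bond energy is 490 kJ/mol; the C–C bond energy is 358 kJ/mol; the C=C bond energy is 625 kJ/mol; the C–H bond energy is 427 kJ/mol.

Bonds broken (reactants):
  C–H: 4 × 427 = 1708
  C=C: 1 × 625 = 625
  F–F: 1 × 161 = 161
  Σ(broken) = 2494 kJ
Bonds formed (products):
  C–C: 1 × 358 = 358
  C–F: 2 × 490 = 980
  C–H: 4 × 427 = 1708
  Σ(formed) = 3046 kJ
ΔH = Σ(broken) − Σ(formed) = 2494 − 3046 = −552 kJ

ΔH ≈ −552 kJ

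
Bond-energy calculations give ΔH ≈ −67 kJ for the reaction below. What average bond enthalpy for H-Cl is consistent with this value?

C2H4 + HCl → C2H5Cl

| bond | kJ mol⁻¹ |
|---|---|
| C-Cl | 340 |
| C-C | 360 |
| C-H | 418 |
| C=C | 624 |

Let D be the H-Cl bond energy.
Σ(broken) = 4×418 + 1×624 + 1×D = 2296 + D
Σ(formed) = 1×360 + 1×340 + 5×418 = 2790
ΔH = Σ(broken) − Σ(formed) = (2296 + D) − (2790) = −494 + D
Setting this equal to −67 kJ gives D = 427 kJ/mol.

D(H-Cl) ≈ 427 kJ/mol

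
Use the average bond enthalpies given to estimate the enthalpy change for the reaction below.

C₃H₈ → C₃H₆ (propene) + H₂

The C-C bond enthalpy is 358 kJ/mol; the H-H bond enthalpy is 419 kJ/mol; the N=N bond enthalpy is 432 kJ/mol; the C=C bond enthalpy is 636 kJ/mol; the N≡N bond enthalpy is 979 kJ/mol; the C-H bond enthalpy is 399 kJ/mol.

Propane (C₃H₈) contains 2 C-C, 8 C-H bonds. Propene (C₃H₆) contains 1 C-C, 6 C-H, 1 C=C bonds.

ΔH ≈ +101 kJ

Bonds broken (reactants):
  C-C: 2 × 358 = 716
  C-H: 8 × 399 = 3192
  Σ(broken) = 3908 kJ
Bonds formed (products):
  C-C: 1 × 358 = 358
  C-H: 6 × 399 = 2394
  C=C: 1 × 636 = 636
  H-H: 1 × 419 = 419
  Σ(formed) = 3807 kJ
ΔH = Σ(broken) − Σ(formed) = 3908 − 3807 = +101 kJ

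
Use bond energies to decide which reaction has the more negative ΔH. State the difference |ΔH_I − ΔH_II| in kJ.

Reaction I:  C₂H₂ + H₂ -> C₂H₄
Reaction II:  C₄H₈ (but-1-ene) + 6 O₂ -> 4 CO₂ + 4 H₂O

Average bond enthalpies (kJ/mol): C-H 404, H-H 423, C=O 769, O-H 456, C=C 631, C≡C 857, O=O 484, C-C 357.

Reaction II, by 2160 kJ

Reaction I:
  Bonds broken (reactants):
    C≡C: 1 × 857 = 857
    C-H: 2 × 404 = 808
    H-H: 1 × 423 = 423
    Σ(broken) = 2088 kJ
  Bonds formed (products):
    C-H: 4 × 404 = 1616
    C=C: 1 × 631 = 631
    Σ(formed) = 2247 kJ
  ΔH_I = 2088 − 2247 = −159 kJ
Reaction II:
  Bonds broken (reactants):
    C-C: 2 × 357 = 714
    C-H: 8 × 404 = 3232
    C=C: 1 × 631 = 631
    O=O: 6 × 484 = 2904
    Σ(broken) = 7481 kJ
  Bonds formed (products):
    C=O: 8 × 769 = 6152
    O-H: 8 × 456 = 3648
    Σ(formed) = 9800 kJ
  ΔH_II = 7481 − 9800 = −2319 kJ
ΔH_I − ΔH_II = +2160 kJ, so reaction II has the more negative ΔH; |ΔH_I − ΔH_II| = 2160 kJ.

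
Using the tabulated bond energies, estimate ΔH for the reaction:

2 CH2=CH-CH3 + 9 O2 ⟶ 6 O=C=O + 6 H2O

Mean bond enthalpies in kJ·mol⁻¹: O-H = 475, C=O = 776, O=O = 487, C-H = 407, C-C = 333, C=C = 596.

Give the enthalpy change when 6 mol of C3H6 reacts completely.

Bonds broken (reactants):
  C-C: 2 × 333 = 666
  C-H: 12 × 407 = 4884
  C=C: 2 × 596 = 1192
  O=O: 9 × 487 = 4383
  Σ(broken) = 11125 kJ
Bonds formed (products):
  C=O: 12 × 776 = 9312
  O-H: 12 × 475 = 5700
  Σ(formed) = 15012 kJ
ΔH = Σ(broken) − Σ(formed) = 11125 − 15012 = −3887 kJ
For 3× the reaction as written: 3 × (−3887) = −11661 kJ

ΔH = −11661 kJ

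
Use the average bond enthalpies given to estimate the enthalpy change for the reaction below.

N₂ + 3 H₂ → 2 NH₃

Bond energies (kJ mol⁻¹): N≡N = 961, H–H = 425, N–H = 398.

Bonds broken (reactants):
  H–H: 3 × 425 = 1275
  N≡N: 1 × 961 = 961
  Σ(broken) = 2236 kJ
Bonds formed (products):
  N–H: 6 × 398 = 2388
  Σ(formed) = 2388 kJ
ΔH = Σ(broken) − Σ(formed) = 2236 − 2388 = −152 kJ

ΔH ≈ −152 kJ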